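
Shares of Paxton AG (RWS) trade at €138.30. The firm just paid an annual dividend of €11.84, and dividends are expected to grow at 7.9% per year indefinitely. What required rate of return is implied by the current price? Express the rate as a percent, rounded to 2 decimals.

Rearranging the constant-growth DDM: r = D₁/P₀ + g.
D₁ = 11.84 × (1 + 0.079) = 12.7754.
r = 12.7754 / 138.30 + 0.079 = 0.09237 + 0.079 = 0.17137

17.14%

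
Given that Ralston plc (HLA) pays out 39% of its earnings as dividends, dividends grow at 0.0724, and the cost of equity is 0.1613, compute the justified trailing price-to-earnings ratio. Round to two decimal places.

4.70

Justified trailing P/E = b(1+g)/(r−g) = 0.39×(1+0.0724)/(0.1613−0.0724) = 4.7046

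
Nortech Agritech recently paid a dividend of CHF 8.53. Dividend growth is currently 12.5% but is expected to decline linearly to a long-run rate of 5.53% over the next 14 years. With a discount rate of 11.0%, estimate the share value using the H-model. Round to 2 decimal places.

H-model: P₀ = D₀[(1+g_L) + H(g_S−g_L)]/(r−g_L), with H = 14/2 = 7.
P₀ = 8.53 × [(1+0.0553) + 7×(0.125−0.0553)] / (0.11−0.0553)
   = 8.53 × 1.5432 / 0.0547 = 240.6489

CHF 240.65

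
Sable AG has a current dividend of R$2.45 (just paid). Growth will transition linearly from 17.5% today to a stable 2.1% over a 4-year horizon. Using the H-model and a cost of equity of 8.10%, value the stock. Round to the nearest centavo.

R$54.27

H-model: P₀ = D₀[(1+g_L) + H(g_S−g_L)]/(r−g_L), with H = 4/2 = 2.
P₀ = 2.45 × [(1+0.021) + 2×(0.175−0.021)] / (0.081−0.021)
   = 2.45 × 1.3290 / 0.06 = 54.2675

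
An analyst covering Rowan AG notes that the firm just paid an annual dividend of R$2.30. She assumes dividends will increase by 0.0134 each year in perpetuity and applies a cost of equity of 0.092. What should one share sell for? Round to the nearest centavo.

Gordon growth model: P₀ = D₁/(r − g). D₁ = 2.30 × (1 + 0.0134) = 2.3308.
P₀ = 2.3308 / (0.092 − 0.0134) = 2.3308 / 0.0786 = 29.6542

R$29.65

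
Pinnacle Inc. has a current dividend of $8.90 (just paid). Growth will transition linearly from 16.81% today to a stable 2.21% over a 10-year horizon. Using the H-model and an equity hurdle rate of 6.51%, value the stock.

H-model: P₀ = D₀[(1+g_L) + H(g_S−g_L)]/(r−g_L), with H = 10/2 = 5.
P₀ = 8.90 × [(1+0.0221) + 5×(0.1681−0.0221)] / (0.0651−0.0221)
   = 8.90 × 1.7521 / 0.043 = 362.6440

$362.64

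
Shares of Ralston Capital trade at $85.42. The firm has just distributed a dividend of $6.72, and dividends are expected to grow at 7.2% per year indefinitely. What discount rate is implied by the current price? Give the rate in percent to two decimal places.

Rearranging the constant-growth DDM: r = D₁/P₀ + g.
D₁ = 6.72 × (1 + 0.072) = 7.2038.
r = 7.2038 / 85.42 + 0.072 = 0.08433 + 0.072 = 0.15633

15.63%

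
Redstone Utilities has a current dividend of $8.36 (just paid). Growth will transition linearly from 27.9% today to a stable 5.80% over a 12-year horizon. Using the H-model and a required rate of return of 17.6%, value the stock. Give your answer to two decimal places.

$168.90

H-model: P₀ = D₀[(1+g_L) + H(g_S−g_L)]/(r−g_L), with H = 12/2 = 6.
P₀ = 8.36 × [(1+0.058) + 6×(0.279−0.058)] / (0.176−0.058)
   = 8.36 × 2.3840 / 0.118 = 168.9003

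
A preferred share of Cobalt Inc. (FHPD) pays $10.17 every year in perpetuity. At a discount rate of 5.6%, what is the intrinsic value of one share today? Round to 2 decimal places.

$181.61

Zero-growth DDM (perpetuity): P₀ = D/r = 10.17 / 0.056 = 181.6071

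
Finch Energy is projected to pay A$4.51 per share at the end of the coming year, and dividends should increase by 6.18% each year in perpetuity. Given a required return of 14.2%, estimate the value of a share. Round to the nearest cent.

A$56.23

Gordon growth model: P₀ = D₁/(r − g), with D₁ = 4.51 given directly.
P₀ = 4.5100 / (0.142 − 0.0618) = 4.5100 / 0.0802 = 56.2344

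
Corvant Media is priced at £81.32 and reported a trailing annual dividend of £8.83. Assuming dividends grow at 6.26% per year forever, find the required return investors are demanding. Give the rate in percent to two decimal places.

Rearranging the constant-growth DDM: r = D₁/P₀ + g.
D₁ = 8.83 × (1 + 0.0626) = 9.3828.
r = 9.3828 / 81.32 + 0.0626 = 0.11538 + 0.0626 = 0.17798

17.80%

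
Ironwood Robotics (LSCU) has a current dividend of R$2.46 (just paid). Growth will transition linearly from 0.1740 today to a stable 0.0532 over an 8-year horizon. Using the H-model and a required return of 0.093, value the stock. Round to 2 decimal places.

H-model: P₀ = D₀[(1+g_L) + H(g_S−g_L)]/(r−g_L), with H = 8/2 = 4.
P₀ = 2.46 × [(1+0.0532) + 4×(0.174−0.0532)] / (0.093−0.0532)
   = 2.46 × 1.5364 / 0.0398 = 94.9634

R$94.96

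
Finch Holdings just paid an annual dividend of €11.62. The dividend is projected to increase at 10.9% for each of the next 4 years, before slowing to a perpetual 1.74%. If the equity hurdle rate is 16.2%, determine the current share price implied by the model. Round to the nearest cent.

€109.25

Two-stage DDM. Project D₁…D_4 at 0.109, terminal growth 0.0174, discount at r = 0.162.
D_1 = 12.8866
D_2 = 14.2912
D_3 = 15.8490
D_4 = 17.5765
Terminal value at t=4: TV = D_5/(r−g) = 17.8823/(0.162−0.0174) = 123.6675
P₀ = 12.8866/(1+0.162)^1 + 14.2912/(1+0.162)^2 + 15.8490/(1+0.162)^3 + 17.5765/(1+0.162)^4 + 123.6675/(1+0.162)^4 = 109.2477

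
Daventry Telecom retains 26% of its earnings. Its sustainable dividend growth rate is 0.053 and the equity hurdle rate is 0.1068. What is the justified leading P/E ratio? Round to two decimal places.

13.75

Payout ratio b = 1 − 0.26 = 0.74.
Justified leading P/E = b/(r−g) = 0.74/(0.1068−0.053) = 13.7546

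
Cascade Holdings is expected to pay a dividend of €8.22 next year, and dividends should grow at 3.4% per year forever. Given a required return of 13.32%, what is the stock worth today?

Gordon growth model: P₀ = D₁/(r − g), with D₁ = 8.22 given directly.
P₀ = 8.2200 / (0.1332 − 0.034) = 8.2200 / 0.0992 = 82.8629

€82.86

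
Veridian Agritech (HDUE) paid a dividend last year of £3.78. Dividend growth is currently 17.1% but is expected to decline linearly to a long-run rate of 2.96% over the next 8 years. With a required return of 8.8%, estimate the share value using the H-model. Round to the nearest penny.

£103.25

H-model: P₀ = D₀[(1+g_L) + H(g_S−g_L)]/(r−g_L), with H = 8/2 = 4.
P₀ = 3.78 × [(1+0.0296) + 4×(0.171−0.0296)] / (0.088−0.0296)
   = 3.78 × 1.5952 / 0.0584 = 103.2510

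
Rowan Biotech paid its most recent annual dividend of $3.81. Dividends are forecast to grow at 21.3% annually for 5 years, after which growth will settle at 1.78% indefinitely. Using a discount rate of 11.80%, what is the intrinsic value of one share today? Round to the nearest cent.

Two-stage DDM. Project D₁…D_5 at 0.213, terminal growth 0.0178, discount at r = 0.118.
D_1 = 4.6215
D_2 = 5.6059
D_3 = 6.8000
D_4 = 8.2484
D_5 = 10.0053
Terminal value at t=5: TV = D_6/(r−g) = 10.1834/(0.118−0.0178) = 101.6304
P₀ = 4.6215/(1+0.118)^1 + 5.6059/(1+0.118)^2 + 6.8000/(1+0.118)^3 + 8.2484/(1+0.118)^4 + 10.0053/(1+0.118)^5 + 101.6304/(1+0.118)^5 = 82.6782

$82.68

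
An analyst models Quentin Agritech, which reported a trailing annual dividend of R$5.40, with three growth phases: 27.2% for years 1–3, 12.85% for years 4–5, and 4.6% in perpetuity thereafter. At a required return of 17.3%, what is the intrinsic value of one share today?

Three-stage DDM. Project D₁…D_5; terminal Gordon value at t=5 with g = 0.046; discount at r = 0.173.
D_1 = 6.8688
D_2 = 8.7371
D_3 = 11.1136
D_4 = 12.5417
D_5 = 14.1533
TV_5 = 14.8044/(0.173−0.046) = 116.5698
P₀ = Σ Dₜ/(1+r)ᵗ + TV_5/(1+r)^5 = 84.5820

R$84.58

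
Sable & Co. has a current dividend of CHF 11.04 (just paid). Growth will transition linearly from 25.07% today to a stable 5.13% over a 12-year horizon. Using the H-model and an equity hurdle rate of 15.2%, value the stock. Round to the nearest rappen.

H-model: P₀ = D₀[(1+g_L) + H(g_S−g_L)]/(r−g_L), with H = 12/2 = 6.
P₀ = 11.04 × [(1+0.0513) + 6×(0.2507−0.0513)] / (0.152−0.0513)
   = 11.04 × 2.2477 / 0.1007 = 246.4211

CHF 246.42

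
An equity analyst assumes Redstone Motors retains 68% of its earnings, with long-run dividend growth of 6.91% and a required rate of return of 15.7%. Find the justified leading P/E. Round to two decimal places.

Payout ratio b = 1 − 0.68 = 0.32.
Justified leading P/E = b/(r−g) = 0.32/(0.157−0.0691) = 3.6405

3.64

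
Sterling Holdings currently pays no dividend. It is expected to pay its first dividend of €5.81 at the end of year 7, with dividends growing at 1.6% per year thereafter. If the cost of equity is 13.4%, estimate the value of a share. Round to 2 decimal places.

Deferred-dividend DDM. At t=6 the remaining stream is a growing perpetuity with first payment D_7 = 5.81.
V_6 = D_7/(r−g) = 5.81/(0.134−0.016) = 49.2373
P₀ = V_6/(1+r)^6 = 49.2373/(1+0.134)^6 = 23.1535

€23.15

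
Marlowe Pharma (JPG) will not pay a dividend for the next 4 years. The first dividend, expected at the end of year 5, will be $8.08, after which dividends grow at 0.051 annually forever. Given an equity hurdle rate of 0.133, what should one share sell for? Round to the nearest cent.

$59.80

Deferred-dividend DDM. At t=4 the remaining stream is a growing perpetuity with first payment D_5 = 8.08.
V_4 = D_5/(r−g) = 8.08/(0.133−0.051) = 98.5366
P₀ = V_4/(1+r)^4 = 98.5366/(1+0.133)^4 = 59.7968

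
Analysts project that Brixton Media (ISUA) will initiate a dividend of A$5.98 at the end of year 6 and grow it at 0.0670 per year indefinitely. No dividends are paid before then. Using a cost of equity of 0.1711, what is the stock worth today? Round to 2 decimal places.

A$26.08

Deferred-dividend DDM. At t=5 the remaining stream is a growing perpetuity with first payment D_6 = 5.98.
V_5 = D_6/(r−g) = 5.98/(0.1711−0.067) = 57.4448
P₀ = V_5/(1+r)^5 = 57.4448/(1+0.1711)^5 = 26.0784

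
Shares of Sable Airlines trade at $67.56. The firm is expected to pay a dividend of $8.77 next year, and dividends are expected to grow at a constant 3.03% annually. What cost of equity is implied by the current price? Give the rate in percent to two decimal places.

Rearranging the constant-growth DDM: r = D₁/P₀ + g.
r = 8.7700 / 67.56 + 0.0303 = 0.12981 + 0.0303 = 0.16011

16.01%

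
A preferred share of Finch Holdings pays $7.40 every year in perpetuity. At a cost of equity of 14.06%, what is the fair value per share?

Zero-growth DDM (perpetuity): P₀ = D/r = 7.40 / 0.1406 = 52.6316

$52.63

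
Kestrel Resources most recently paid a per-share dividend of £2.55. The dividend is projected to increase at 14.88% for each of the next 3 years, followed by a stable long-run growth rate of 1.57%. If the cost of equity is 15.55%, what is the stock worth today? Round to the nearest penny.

Two-stage DDM. Project D₁…D_3 at 0.1488, terminal growth 0.0157, discount at r = 0.1555.
D_1 = 2.9294
D_2 = 3.3653
D_3 = 3.8661
Terminal value at t=3: TV = D_4/(r−g) = 3.9268/(0.1555−0.0157) = 28.0887
P₀ = 2.9294/(1+0.1555)^1 + 3.3653/(1+0.1555)^2 + 3.8661/(1+0.1555)^3 + 28.0887/(1+0.1555)^3 = 25.7679

£25.77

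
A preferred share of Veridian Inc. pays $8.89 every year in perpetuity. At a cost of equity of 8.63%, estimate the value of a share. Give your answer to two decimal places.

$103.01

Zero-growth DDM (perpetuity): P₀ = D/r = 8.89 / 0.0863 = 103.0127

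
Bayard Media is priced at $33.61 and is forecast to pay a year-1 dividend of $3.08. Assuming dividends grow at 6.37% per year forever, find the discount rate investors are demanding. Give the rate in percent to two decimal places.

15.53%

Rearranging the constant-growth DDM: r = D₁/P₀ + g.
r = 3.0800 / 33.61 + 0.0637 = 0.09164 + 0.0637 = 0.15534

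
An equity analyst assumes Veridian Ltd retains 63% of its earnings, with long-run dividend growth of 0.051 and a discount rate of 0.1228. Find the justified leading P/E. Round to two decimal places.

Payout ratio b = 1 − 0.63 = 0.37.
Justified leading P/E = b/(r−g) = 0.37/(0.1228−0.051) = 5.1532

5.15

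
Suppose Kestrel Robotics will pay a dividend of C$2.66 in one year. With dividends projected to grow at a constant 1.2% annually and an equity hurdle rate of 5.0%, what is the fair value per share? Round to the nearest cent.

Gordon growth model: P₀ = D₁/(r − g), with D₁ = 2.66 given directly.
P₀ = 2.6600 / (0.05 − 0.012) = 2.6600 / 0.038 = 70.0000

C$70.00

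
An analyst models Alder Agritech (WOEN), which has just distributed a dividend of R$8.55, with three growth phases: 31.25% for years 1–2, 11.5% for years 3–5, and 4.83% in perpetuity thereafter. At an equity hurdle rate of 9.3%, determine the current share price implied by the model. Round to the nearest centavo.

Three-stage DDM. Project D₁…D_5; terminal Gordon value at t=5 with g = 0.0483; discount at r = 0.093.
D_1 = 11.2219
D_2 = 14.7287
D_3 = 16.4225
D_4 = 18.3111
D_5 = 20.4169
TV_5 = 21.4030/(0.093−0.0483) = 478.8146
P₀ = Σ Dₜ/(1+r)ᵗ + TV_5/(1+r)^5 = 368.0409

R$368.04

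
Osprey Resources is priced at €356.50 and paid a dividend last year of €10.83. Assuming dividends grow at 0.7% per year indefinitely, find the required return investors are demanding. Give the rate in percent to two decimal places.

Rearranging the constant-growth DDM: r = D₁/P₀ + g.
D₁ = 10.83 × (1 + 0.007) = 10.9058.
r = 10.9058 / 356.50 + 0.007 = 0.03059 + 0.007 = 0.03759

3.76%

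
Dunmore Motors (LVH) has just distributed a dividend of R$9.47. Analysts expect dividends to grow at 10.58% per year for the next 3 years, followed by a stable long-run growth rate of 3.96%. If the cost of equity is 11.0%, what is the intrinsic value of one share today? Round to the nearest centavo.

Two-stage DDM. Project D₁…D_3 at 0.1058, terminal growth 0.0396, discount at r = 0.11.
D_1 = 10.4719
D_2 = 11.5799
D_3 = 12.8050
Terminal value at t=3: TV = D_4/(r−g) = 13.3121/(0.11−0.0396) = 189.0921
P₀ = 10.4719/(1+0.11)^1 + 11.5799/(1+0.11)^2 + 12.8050/(1+0.11)^3 + 189.0921/(1+0.11)^3 = 166.4580

R$166.46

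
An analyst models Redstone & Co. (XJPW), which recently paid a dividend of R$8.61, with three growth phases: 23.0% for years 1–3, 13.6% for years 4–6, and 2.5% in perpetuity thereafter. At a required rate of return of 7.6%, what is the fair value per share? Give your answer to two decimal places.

R$381.19

Three-stage DDM. Project D₁…D_6; terminal Gordon value at t=6 with g = 0.025; discount at r = 0.076.
D_1 = 10.5903
D_2 = 13.0261
D_3 = 16.0221
D_4 = 18.2011
D_5 = 20.6764
D_6 = 23.4884
TV_6 = 24.0756/(0.076−0.025) = 472.0708
P₀ = Σ Dₜ/(1+r)ᵗ + TV_6/(1+r)^6 = 381.1853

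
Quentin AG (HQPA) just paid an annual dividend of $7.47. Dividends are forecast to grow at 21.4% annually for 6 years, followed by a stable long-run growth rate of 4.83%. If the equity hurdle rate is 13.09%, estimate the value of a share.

$202.94

Two-stage DDM. Project D₁…D_6 at 0.214, terminal growth 0.0483, discount at r = 0.1309.
D_1 = 9.0686
D_2 = 11.0093
D_3 = 13.3652
D_4 = 16.2254
D_5 = 19.6976
D_6 = 23.9129
Terminal value at t=6: TV = D_7/(r−g) = 25.0679/(0.1309−0.0483) = 303.4857
P₀ = 9.0686/(1+0.1309)^1 + 11.0093/(1+0.1309)^2 + 13.3652/(1+0.1309)^3 + 16.2254/(1+0.1309)^4 + 19.6976/(1+0.1309)^5 + 23.9129/(1+0.1309)^6 + 303.4857/(1+0.1309)^6 = 202.9423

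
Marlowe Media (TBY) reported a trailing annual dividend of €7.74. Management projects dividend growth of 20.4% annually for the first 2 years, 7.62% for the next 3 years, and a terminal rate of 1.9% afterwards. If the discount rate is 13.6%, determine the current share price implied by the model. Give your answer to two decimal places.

Three-stage DDM. Project D₁…D_5; terminal Gordon value at t=5 with g = 0.019; discount at r = 0.136.
D_1 = 9.3190
D_2 = 11.2200
D_3 = 12.0750
D_4 = 12.9951
D_5 = 13.9853
TV_5 = 14.2511/(0.136−0.019) = 121.8039
P₀ = Σ Dₜ/(1+r)ᵗ + TV_5/(1+r)^5 = 104.7125

€104.71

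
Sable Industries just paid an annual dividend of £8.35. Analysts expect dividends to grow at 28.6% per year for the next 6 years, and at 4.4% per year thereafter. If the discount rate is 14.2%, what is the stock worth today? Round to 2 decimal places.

Two-stage DDM. Project D₁…D_6 at 0.286, terminal growth 0.044, discount at r = 0.142.
D_1 = 10.7381
D_2 = 13.8092
D_3 = 17.7586
D_4 = 22.8376
D_5 = 29.3691
D_6 = 37.7687
Terminal value at t=6: TV = D_7/(r−g) = 39.4305/(0.142−0.044) = 402.3525
P₀ = 10.7381/(1+0.142)^1 + 13.8092/(1+0.142)^2 + 17.7586/(1+0.142)^3 + 22.8376/(1+0.142)^4 + 29.3691/(1+0.142)^5 + 37.7687/(1+0.142)^6 + 402.3525/(1+0.142)^6 = 258.8782

£258.88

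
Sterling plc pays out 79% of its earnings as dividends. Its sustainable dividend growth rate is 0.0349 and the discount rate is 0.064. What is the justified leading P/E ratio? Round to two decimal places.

Justified leading P/E = b/(r−g) = 0.79/(0.064−0.0349) = 27.1478

27.15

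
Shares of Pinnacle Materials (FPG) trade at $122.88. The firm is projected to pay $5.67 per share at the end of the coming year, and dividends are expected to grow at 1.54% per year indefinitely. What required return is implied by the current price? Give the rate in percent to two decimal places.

Rearranging the constant-growth DDM: r = D₁/P₀ + g.
r = 5.6700 / 122.88 + 0.0154 = 0.04614 + 0.0154 = 0.06154

6.15%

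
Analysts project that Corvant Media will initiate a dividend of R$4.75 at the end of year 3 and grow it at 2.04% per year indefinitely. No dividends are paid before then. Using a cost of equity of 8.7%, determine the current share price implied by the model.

R$60.36

Deferred-dividend DDM. At t=2 the remaining stream is a growing perpetuity with first payment D_3 = 4.75.
V_2 = D_3/(r−g) = 4.75/(0.087−0.0204) = 71.3213
P₀ = V_2/(1+r)^2 = 71.3213/(1+0.087)^2 = 60.3615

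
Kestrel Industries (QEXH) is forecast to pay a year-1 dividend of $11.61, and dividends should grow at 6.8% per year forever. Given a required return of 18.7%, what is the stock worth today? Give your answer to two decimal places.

Gordon growth model: P₀ = D₁/(r − g), with D₁ = 11.61 given directly.
P₀ = 11.6100 / (0.187 − 0.068) = 11.6100 / 0.119 = 97.5630

$97.56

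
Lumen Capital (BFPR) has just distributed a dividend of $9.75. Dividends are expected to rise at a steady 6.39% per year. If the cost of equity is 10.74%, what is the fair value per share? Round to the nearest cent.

Gordon growth model: P₀ = D₁/(r − g). D₁ = 9.75 × (1 + 0.0639) = 10.3730.
P₀ = 10.3730 / (0.1074 − 0.0639) = 10.3730 / 0.0435 = 238.4603

$238.46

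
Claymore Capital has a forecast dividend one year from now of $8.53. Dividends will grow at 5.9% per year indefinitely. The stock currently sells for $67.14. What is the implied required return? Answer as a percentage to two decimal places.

Rearranging the constant-growth DDM: r = D₁/P₀ + g.
r = 8.5300 / 67.14 + 0.059 = 0.12705 + 0.059 = 0.18605

18.60%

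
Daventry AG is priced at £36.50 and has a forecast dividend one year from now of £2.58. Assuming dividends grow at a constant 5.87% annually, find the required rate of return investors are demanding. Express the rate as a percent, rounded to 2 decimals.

12.94%

Rearranging the constant-growth DDM: r = D₁/P₀ + g.
r = 2.5800 / 36.50 + 0.0587 = 0.07068 + 0.0587 = 0.12938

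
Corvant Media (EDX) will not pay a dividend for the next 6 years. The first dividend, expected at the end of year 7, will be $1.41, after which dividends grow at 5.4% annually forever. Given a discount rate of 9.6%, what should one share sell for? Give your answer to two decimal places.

Deferred-dividend DDM. At t=6 the remaining stream is a growing perpetuity with first payment D_7 = 1.41.
V_6 = D_7/(r−g) = 1.41/(0.096−0.054) = 33.5714
P₀ = V_6/(1+r)^6 = 33.5714/(1+0.096)^6 = 19.3690

$19.37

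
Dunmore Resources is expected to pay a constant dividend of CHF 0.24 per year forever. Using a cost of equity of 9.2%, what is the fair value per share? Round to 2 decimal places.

CHF 2.61

Zero-growth DDM (perpetuity): P₀ = D/r = 0.24 / 0.092 = 2.6087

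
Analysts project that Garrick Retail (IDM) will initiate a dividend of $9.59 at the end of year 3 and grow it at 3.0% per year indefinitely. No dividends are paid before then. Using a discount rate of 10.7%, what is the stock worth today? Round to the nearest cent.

Deferred-dividend DDM. At t=2 the remaining stream is a growing perpetuity with first payment D_3 = 9.59.
V_2 = D_3/(r−g) = 9.59/(0.107−0.03) = 124.5455
P₀ = V_2/(1+r)^2 = 124.5455/(1+0.107)^2 = 101.6325

$101.63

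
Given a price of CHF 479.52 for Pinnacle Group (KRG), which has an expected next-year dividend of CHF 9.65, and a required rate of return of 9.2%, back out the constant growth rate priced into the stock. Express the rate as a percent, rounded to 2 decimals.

From P₀ = D₁/(r − g), the implied growth is g = r − D₁/P₀.
g = 0.092 − 9.65/479.52 = 0.092 − 0.02012 = 0.07188

7.19%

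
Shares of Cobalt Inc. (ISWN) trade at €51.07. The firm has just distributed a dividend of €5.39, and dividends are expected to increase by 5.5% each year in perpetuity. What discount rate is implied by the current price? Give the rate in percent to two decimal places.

Rearranging the constant-growth DDM: r = D₁/P₀ + g.
D₁ = 5.39 × (1 + 0.055) = 5.6864.
r = 5.6864 / 51.07 + 0.055 = 0.11135 + 0.055 = 0.16635

16.63%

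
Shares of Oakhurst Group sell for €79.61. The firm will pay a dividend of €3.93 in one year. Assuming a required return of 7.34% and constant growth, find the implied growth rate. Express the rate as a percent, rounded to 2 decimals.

From P₀ = D₁/(r − g), the implied growth is g = r − D₁/P₀.
g = 0.0734 − 3.93/79.61 = 0.0734 − 0.04937 = 0.02403

2.40%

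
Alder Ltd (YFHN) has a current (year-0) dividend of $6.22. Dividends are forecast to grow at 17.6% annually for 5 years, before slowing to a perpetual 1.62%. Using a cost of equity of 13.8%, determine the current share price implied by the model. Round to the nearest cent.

Two-stage DDM. Project D₁…D_5 at 0.176, terminal growth 0.0162, discount at r = 0.138.
D_1 = 7.3147
D_2 = 8.6021
D_3 = 10.1161
D_4 = 11.8965
D_5 = 13.9903
Terminal value at t=5: TV = D_6/(r−g) = 14.2169/(0.138−0.0162) = 116.7237
P₀ = 7.3147/(1+0.138)^1 + 8.6021/(1+0.138)^2 + 10.1161/(1+0.138)^3 + 11.8965/(1+0.138)^4 + 13.9903/(1+0.138)^5 + 116.7237/(1+0.138)^5 = 95.5149

$95.51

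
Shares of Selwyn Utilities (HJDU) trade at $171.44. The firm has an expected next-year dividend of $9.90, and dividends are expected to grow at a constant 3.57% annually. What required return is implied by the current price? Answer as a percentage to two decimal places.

Rearranging the constant-growth DDM: r = D₁/P₀ + g.
r = 9.9000 / 171.44 + 0.0357 = 0.05775 + 0.0357 = 0.09345

9.34%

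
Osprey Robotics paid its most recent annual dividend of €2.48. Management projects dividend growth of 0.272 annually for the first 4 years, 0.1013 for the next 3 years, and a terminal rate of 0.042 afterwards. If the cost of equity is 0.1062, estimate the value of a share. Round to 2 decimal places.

€96.57

Three-stage DDM. Project D₁…D_7; terminal Gordon value at t=7 with g = 0.042; discount at r = 0.1062.
D_1 = 3.1546
D_2 = 4.0126
D_3 = 5.1040
D_4 = 6.4923
D_5 = 7.1500
D_6 = 7.8743
D_7 = 8.6720
TV_7 = 9.0362/(0.1062−0.042) = 140.7504
P₀ = Σ Dₜ/(1+r)ᵗ + TV_7/(1+r)^7 = 96.5703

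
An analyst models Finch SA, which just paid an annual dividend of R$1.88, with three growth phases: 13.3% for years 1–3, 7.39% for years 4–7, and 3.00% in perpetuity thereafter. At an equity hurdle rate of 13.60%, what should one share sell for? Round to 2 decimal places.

R$26.58

Three-stage DDM. Project D₁…D_7; terminal Gordon value at t=7 with g = 0.03; discount at r = 0.136.
D_1 = 2.1300
D_2 = 2.4133
D_3 = 2.7343
D_4 = 2.9364
D_5 = 3.1534
D_6 = 3.3864
D_7 = 3.6367
TV_7 = 3.7458/(0.136−0.03) = 35.3374
P₀ = Σ Dₜ/(1+r)ᵗ + TV_7/(1+r)^7 = 26.5794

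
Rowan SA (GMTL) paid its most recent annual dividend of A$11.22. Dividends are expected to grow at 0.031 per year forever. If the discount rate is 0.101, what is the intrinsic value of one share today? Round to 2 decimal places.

Gordon growth model: P₀ = D₁/(r − g). D₁ = 11.22 × (1 + 0.031) = 11.5678.
P₀ = 11.5678 / (0.101 − 0.031) = 11.5678 / 0.07 = 165.2546

A$165.25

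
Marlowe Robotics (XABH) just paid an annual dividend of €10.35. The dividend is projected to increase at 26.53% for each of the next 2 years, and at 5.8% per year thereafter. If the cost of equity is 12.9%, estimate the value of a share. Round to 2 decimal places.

Two-stage DDM. Project D₁…D_2 at 0.2653, terminal growth 0.058, discount at r = 0.129.
D_1 = 13.0959
D_2 = 16.5702
Terminal value at t=2: TV = D_3/(r−g) = 17.5313/(0.129−0.058) = 246.9191
P₀ = 13.0959/(1+0.129)^1 + 16.5702/(1+0.129)^2 + 246.9191/(1+0.129)^2 = 218.3160

€218.32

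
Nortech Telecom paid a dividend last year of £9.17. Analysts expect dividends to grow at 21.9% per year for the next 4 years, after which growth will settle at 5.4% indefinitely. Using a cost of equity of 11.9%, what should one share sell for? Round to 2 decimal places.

£255.05

Two-stage DDM. Project D₁…D_4 at 0.219, terminal growth 0.054, discount at r = 0.119.
D_1 = 11.1782
D_2 = 13.6263
D_3 = 16.6104
D_4 = 20.2481
Terminal value at t=4: TV = D_5/(r−g) = 21.3415/(0.119−0.054) = 328.3306
P₀ = 11.1782/(1+0.119)^1 + 13.6263/(1+0.119)^2 + 16.6104/(1+0.119)^3 + 20.2481/(1+0.119)^4 + 328.3306/(1+0.119)^4 = 255.0474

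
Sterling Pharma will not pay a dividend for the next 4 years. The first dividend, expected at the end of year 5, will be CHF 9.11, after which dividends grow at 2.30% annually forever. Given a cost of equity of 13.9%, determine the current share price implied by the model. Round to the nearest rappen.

Deferred-dividend DDM. At t=4 the remaining stream is a growing perpetuity with first payment D_5 = 9.11.
V_4 = D_5/(r−g) = 9.11/(0.139−0.023) = 78.5345
P₀ = V_4/(1+r)^4 = 78.5345/(1+0.139)^4 = 46.6622

CHF 46.66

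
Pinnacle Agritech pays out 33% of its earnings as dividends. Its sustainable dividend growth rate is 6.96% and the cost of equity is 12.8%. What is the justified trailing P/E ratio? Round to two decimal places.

6.04

Justified trailing P/E = b(1+g)/(r−g) = 0.33×(1+0.0696)/(0.128−0.0696) = 6.0440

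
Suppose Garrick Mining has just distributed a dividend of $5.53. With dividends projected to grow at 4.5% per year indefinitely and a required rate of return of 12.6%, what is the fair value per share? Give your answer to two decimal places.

$71.34

Gordon growth model: P₀ = D₁/(r − g). D₁ = 5.53 × (1 + 0.045) = 5.7789.
P₀ = 5.7789 / (0.126 − 0.045) = 5.7789 / 0.081 = 71.3438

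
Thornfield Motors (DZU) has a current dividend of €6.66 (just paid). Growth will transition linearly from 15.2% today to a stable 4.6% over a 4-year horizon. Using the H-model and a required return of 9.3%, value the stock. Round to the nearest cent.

€178.26

H-model: P₀ = D₀[(1+g_L) + H(g_S−g_L)]/(r−g_L), with H = 4/2 = 2.
P₀ = 6.66 × [(1+0.046) + 2×(0.152−0.046)] / (0.093−0.046)
   = 6.66 × 1.2580 / 0.047 = 178.2613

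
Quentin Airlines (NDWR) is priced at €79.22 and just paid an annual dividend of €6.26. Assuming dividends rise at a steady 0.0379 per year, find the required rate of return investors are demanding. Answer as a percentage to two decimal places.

Rearranging the constant-growth DDM: r = D₁/P₀ + g.
D₁ = 6.26 × (1 + 0.0379) = 6.4973.
r = 6.4973 / 79.22 + 0.0379 = 0.08202 + 0.0379 = 0.11992

11.99%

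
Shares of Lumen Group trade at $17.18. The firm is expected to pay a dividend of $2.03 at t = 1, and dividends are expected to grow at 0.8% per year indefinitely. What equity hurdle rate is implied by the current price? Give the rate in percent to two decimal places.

12.62%

Rearranging the constant-growth DDM: r = D₁/P₀ + g.
r = 2.0300 / 17.18 + 0.008 = 0.11816 + 0.008 = 0.12616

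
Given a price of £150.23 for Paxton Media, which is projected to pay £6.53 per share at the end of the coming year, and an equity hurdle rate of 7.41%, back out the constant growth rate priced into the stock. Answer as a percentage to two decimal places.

3.06%

From P₀ = D₁/(r − g), the implied growth is g = r − D₁/P₀.
g = 0.0741 − 6.53/150.23 = 0.0741 − 0.04347 = 0.03063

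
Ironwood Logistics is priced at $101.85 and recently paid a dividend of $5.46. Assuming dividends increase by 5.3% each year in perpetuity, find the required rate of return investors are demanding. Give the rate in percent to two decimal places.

10.94%

Rearranging the constant-growth DDM: r = D₁/P₀ + g.
D₁ = 5.46 × (1 + 0.053) = 5.7494.
r = 5.7494 / 101.85 + 0.053 = 0.05645 + 0.053 = 0.10945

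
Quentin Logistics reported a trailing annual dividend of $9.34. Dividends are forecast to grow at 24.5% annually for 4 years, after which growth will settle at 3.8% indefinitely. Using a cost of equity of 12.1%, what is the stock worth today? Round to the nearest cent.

$226.61

Two-stage DDM. Project D₁…D_4 at 0.245, terminal growth 0.038, discount at r = 0.121.
D_1 = 11.6283
D_2 = 14.4772
D_3 = 18.0242
D_4 = 22.4401
Terminal value at t=4: TV = D_5/(r−g) = 23.2928/(0.121−0.038) = 280.6361
P₀ = 11.6283/(1+0.121)^1 + 14.4772/(1+0.121)^2 + 18.0242/(1+0.121)^3 + 22.4401/(1+0.121)^4 + 280.6361/(1+0.121)^4 = 226.6127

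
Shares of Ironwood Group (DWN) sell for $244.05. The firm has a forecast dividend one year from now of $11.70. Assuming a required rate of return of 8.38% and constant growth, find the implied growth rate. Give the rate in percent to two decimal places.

3.59%

From P₀ = D₁/(r − g), the implied growth is g = r − D₁/P₀.
g = 0.0838 − 11.70/244.05 = 0.0838 − 0.04794 = 0.03586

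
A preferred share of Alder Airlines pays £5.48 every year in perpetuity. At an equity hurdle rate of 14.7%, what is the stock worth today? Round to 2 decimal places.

£37.28

Zero-growth DDM (perpetuity): P₀ = D/r = 5.48 / 0.147 = 37.2789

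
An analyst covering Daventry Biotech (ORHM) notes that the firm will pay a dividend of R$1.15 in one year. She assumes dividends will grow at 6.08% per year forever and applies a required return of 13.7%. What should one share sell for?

Gordon growth model: P₀ = D₁/(r − g), with D₁ = 1.15 given directly.
P₀ = 1.1500 / (0.137 − 0.0608) = 1.1500 / 0.0762 = 15.0919

R$15.09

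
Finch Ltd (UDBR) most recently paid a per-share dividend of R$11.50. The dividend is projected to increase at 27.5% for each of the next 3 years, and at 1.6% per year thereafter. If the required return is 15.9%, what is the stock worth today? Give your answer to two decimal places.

Two-stage DDM. Project D₁…D_3 at 0.275, terminal growth 0.016, discount at r = 0.159.
D_1 = 14.6625
D_2 = 18.6947
D_3 = 23.8357
Terminal value at t=3: TV = D_4/(r−g) = 24.2171/(0.159−0.016) = 169.3503
P₀ = 14.6625/(1+0.159)^1 + 18.6947/(1+0.159)^2 + 23.8357/(1+0.159)^3 + 169.3503/(1+0.159)^3 = 150.6549

R$150.65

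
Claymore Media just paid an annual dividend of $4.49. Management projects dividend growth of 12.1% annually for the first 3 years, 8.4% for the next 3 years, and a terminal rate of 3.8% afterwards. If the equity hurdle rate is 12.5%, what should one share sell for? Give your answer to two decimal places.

$73.17

Three-stage DDM. Project D₁…D_6; terminal Gordon value at t=6 with g = 0.038; discount at r = 0.125.
D_1 = 5.0333
D_2 = 5.6423
D_3 = 6.3250
D_4 = 6.8563
D_5 = 7.4323
D_6 = 8.0566
TV_6 = 8.3627/(0.125−0.038) = 96.1234
P₀ = Σ Dₜ/(1+r)ᵗ + TV_6/(1+r)^6 = 73.1681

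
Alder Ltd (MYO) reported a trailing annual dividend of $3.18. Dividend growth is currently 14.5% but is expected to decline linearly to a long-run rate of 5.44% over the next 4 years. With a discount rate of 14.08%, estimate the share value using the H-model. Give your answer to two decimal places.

H-model: P₀ = D₀[(1+g_L) + H(g_S−g_L)]/(r−g_L), with H = 4/2 = 2.
P₀ = 3.18 × [(1+0.0544) + 2×(0.145−0.0544)] / (0.1408−0.0544)
   = 3.18 × 1.2356 / 0.0864 = 45.4769

$45.48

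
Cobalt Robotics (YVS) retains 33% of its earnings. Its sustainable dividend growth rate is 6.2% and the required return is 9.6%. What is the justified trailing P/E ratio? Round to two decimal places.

20.93

Payout ratio b = 1 − 0.33 = 0.67.
Justified trailing P/E = b(1+g)/(r−g) = 0.67×(1+0.062)/(0.096−0.062) = 20.9276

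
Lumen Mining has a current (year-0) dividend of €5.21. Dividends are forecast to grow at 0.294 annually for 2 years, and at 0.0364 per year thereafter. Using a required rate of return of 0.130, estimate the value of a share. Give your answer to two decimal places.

Two-stage DDM. Project D₁…D_2 at 0.294, terminal growth 0.0364, discount at r = 0.13.
D_1 = 6.7417
D_2 = 8.7238
Terminal value at t=2: TV = D_3/(r−g) = 9.0414/(0.13−0.0364) = 96.5957
P₀ = 6.7417/(1+0.13)^1 + 8.7238/(1+0.13)^2 + 96.5957/(1+0.13)^2 = 88.4468

€88.45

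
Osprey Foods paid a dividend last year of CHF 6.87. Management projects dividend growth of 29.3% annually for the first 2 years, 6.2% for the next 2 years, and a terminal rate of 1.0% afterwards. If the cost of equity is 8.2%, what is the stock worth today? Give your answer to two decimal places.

Three-stage DDM. Project D₁…D_4; terminal Gordon value at t=4 with g = 0.01; discount at r = 0.082.
D_1 = 8.8829
D_2 = 11.4856
D_3 = 12.1977
D_4 = 12.9540
TV_4 = 13.0835/(0.082−0.01) = 181.7154
P₀ = Σ Dₜ/(1+r)ᵗ + TV_4/(1+r)^4 = 169.6825

CHF 169.68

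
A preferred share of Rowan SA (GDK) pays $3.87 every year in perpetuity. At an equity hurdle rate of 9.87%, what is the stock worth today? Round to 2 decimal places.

$39.21

Zero-growth DDM (perpetuity): P₀ = D/r = 3.87 / 0.0987 = 39.2097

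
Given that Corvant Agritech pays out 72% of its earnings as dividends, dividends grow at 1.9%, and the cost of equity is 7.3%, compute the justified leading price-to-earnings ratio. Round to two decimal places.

13.33

Justified leading P/E = b/(r−g) = 0.72/(0.073−0.019) = 13.3333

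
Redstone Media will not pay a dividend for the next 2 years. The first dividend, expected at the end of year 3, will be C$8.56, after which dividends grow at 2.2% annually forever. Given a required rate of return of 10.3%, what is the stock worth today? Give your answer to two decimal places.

Deferred-dividend DDM. At t=2 the remaining stream is a growing perpetuity with first payment D_3 = 8.56.
V_2 = D_3/(r−g) = 8.56/(0.103−0.022) = 105.6790
P₀ = V_2/(1+r)^2 = 105.6790/(1+0.103)^2 = 86.8636

C$86.86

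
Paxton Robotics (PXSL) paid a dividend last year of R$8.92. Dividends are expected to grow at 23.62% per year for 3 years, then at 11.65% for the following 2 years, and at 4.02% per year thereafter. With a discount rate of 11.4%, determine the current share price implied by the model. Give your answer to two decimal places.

R$230.11

Three-stage DDM. Project D₁…D_5; terminal Gordon value at t=5 with g = 0.0402; discount at r = 0.114.
D_1 = 11.0269
D_2 = 13.6315
D_3 = 16.8512
D_4 = 18.8144
D_5 = 21.0062
TV_5 = 21.8507/(0.114−0.0402) = 296.0800
P₀ = Σ Dₜ/(1+r)ᵗ + TV_5/(1+r)^5 = 230.1096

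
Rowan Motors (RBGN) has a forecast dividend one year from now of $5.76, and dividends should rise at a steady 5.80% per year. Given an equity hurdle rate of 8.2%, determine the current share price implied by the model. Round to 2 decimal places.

Gordon growth model: P₀ = D₁/(r − g), with D₁ = 5.76 given directly.
P₀ = 5.7600 / (0.082 − 0.058) = 5.7600 / 0.024 = 240.0000

$240.00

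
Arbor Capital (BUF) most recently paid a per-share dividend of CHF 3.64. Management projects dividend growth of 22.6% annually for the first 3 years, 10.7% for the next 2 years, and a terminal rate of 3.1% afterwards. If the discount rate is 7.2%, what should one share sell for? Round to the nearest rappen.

Three-stage DDM. Project D₁…D_5; terminal Gordon value at t=5 with g = 0.031; discount at r = 0.072.
D_1 = 4.4626
D_2 = 5.4712
D_3 = 6.7077
D_4 = 7.4254
D_5 = 8.2199
TV_5 = 8.4747/(0.072−0.031) = 206.7011
P₀ = Σ Dₜ/(1+r)ᵗ + TV_5/(1+r)^5 = 171.8030

CHF 171.80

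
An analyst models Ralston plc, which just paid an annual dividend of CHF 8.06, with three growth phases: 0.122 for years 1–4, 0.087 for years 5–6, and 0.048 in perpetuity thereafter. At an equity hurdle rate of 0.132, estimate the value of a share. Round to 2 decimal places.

CHF 135.67

Three-stage DDM. Project D₁…D_6; terminal Gordon value at t=6 with g = 0.048; discount at r = 0.132.
D_1 = 9.0433
D_2 = 10.1466
D_3 = 11.3845
D_4 = 12.7734
D_5 = 13.8847
D_6 = 15.0927
TV_6 = 15.8171/(0.132−0.048) = 188.2988
P₀ = Σ Dₜ/(1+r)ᵗ + TV_6/(1+r)^6 = 135.6656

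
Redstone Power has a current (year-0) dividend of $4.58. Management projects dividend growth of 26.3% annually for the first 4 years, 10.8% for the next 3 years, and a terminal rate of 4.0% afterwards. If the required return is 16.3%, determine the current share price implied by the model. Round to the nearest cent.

Three-stage DDM. Project D₁…D_7; terminal Gordon value at t=7 with g = 0.04; discount at r = 0.163.
D_1 = 5.7845
D_2 = 7.3059
D_3 = 9.2273
D_4 = 11.6541
D_5 = 12.9127
D_6 = 14.3073
D_7 = 15.8525
TV_7 = 16.4866/(0.163−0.04) = 134.0375
P₀ = Σ Dₜ/(1+r)ᵗ + TV_7/(1+r)^7 = 86.5478

$86.55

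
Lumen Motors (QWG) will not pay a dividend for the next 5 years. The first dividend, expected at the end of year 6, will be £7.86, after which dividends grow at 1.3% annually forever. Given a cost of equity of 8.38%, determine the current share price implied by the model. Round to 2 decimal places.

Deferred-dividend DDM. At t=5 the remaining stream is a growing perpetuity with first payment D_6 = 7.86.
V_5 = D_6/(r−g) = 7.86/(0.0838−0.013) = 111.0169
P₀ = V_5/(1+r)^5 = 111.0169/(1+0.0838)^5 = 74.2410

£74.24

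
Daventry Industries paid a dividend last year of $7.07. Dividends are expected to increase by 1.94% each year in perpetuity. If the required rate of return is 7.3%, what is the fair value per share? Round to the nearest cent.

Gordon growth model: P₀ = D₁/(r − g). D₁ = 7.07 × (1 + 0.0194) = 7.2072.
P₀ = 7.2072 / (0.073 − 0.0194) = 7.2072 / 0.0536 = 134.4619

$134.46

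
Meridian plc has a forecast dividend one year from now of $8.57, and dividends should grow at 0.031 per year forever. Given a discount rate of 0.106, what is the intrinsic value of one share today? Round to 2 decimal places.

$114.27

Gordon growth model: P₀ = D₁/(r − g), with D₁ = 8.57 given directly.
P₀ = 8.5700 / (0.106 − 0.031) = 8.5700 / 0.075 = 114.2667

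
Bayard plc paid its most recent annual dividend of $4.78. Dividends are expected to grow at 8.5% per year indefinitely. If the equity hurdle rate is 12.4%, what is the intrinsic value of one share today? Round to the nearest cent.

Gordon growth model: P₀ = D₁/(r − g). D₁ = 4.78 × (1 + 0.085) = 5.1863.
P₀ = 5.1863 / (0.124 − 0.085) = 5.1863 / 0.039 = 132.9821

$132.98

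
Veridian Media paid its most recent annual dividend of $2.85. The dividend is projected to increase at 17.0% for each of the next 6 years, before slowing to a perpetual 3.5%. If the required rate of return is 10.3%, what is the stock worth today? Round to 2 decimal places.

Two-stage DDM. Project D₁…D_6 at 0.17, terminal growth 0.035, discount at r = 0.103.
D_1 = 3.3345
D_2 = 3.9014
D_3 = 4.5646
D_4 = 5.3406
D_5 = 6.2485
D_6 = 7.3107
Terminal value at t=6: TV = D_7/(r−g) = 7.5666/(0.103−0.035) = 111.2734
P₀ = 3.3345/(1+0.103)^1 + 3.9014/(1+0.103)^2 + 4.5646/(1+0.103)^3 + 5.3406/(1+0.103)^4 + 6.2485/(1+0.103)^5 + 7.3107/(1+0.103)^6 + 111.2734/(1+0.103)^6 = 82.9196

$82.92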